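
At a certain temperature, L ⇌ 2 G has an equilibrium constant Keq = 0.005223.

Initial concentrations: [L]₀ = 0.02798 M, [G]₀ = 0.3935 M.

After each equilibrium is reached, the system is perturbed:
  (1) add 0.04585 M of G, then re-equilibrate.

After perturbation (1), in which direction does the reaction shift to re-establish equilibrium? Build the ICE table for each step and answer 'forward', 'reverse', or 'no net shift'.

Direction: reverse

Q₀ = 5.534 vs Keq = 0.005223 ⇒ Q>K, reverse
Step 1:
                  L         G
  Initial   0.02798    0.3935
  Change     0.1803   -0.3605
  Equil      0.2082   0.03298
  solve Keq expr → x = -0.1803; check Q = 0.005223
Then add 0.04585 M of G.
Step 2:
                  L         G
  Initial    0.2082   0.07883
  Change    0.02207  -0.04415
  Equil      0.2303   0.03468
  solve Keq expr → x = -0.02207; check Q = 0.005223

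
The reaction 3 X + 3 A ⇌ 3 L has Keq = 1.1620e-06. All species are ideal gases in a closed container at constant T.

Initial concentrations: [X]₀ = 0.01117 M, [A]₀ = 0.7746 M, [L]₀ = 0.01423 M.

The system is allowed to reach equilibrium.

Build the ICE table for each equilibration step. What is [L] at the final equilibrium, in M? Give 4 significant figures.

[L]_eq = 2.0886e-04 M

Q₀ = 4.449 vs Keq = 1.1620e-06 ⇒ Q>K, reverse
Step 1:
                  X         A         L
  I         0.01117    0.7746   0.01423
  C         0.01402   0.01402  -0.01402
  E         0.02519    0.7886 2.0886e-04
  solve Keq expr → x = -0.004674; check Q = 1.1620e-06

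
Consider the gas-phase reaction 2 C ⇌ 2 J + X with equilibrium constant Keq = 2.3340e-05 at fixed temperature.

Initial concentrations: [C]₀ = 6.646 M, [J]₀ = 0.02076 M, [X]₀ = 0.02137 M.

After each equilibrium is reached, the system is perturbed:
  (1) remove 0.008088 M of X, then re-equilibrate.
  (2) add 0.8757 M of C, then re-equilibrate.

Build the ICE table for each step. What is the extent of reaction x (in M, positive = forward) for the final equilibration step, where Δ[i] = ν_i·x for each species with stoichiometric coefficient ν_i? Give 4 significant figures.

Q₀ = 2.0852e-07 vs Keq = 2.3340e-05 ⇒ Q<K, forward
Step 1:
                    C           J           X
  I             6.646     0.02076     0.02137
  C          -0.09834     0.09834     0.04917
  E             6.548      0.1191     0.07054
  solve Keq expr → x = 0.04917; check Q = 2.3340e-05
Then remove 0.008088 M of X.
Step 2:
                    C           J           X
  I             6.548      0.1191     0.06245
  C         -0.004948    0.004948    0.002474
  E             6.543       0.124     0.06493
  solve Keq expr → x = 0.002474; check Q = 2.3340e-05
Then add 0.8757 M of C.
Step 3:
                    C           J           X
  I             7.418       0.124     0.06493
  C          -0.01087     0.01087    0.005433
  E             7.408      0.1349     0.07036
  solve Keq expr → x = 0.005433; check Q = 2.3340e-05

x = 0.005433 M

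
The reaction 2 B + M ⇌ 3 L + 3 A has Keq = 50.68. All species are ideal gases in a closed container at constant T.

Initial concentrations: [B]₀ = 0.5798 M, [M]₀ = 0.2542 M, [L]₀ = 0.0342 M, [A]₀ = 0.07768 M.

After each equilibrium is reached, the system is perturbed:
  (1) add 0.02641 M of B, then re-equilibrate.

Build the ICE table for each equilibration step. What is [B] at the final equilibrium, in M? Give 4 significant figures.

Q₀ = 2.1942e-07 vs Keq = 50.68 ⇒ Q<K, forward
Step 1:
                  B         M         L         A
  Initial    0.5798    0.2542    0.0342   0.07768
  Change    -0.4033   -0.2016    0.6049    0.6049
  Equil      0.1765   0.05257    0.6391    0.6826
  solve Keq expr → x = 0.2016; check Q = 50.68
Then add 0.02641 M of B.
Step 2:
                  B         M         L         A
  Initial    0.2029   0.05257    0.6391    0.6826
  Change  -0.008329 -0.004164   0.01249   0.01249
  Equil      0.1946    0.0484    0.6516    0.6951
  solve Keq expr → x = 0.004164; check Q = 50.68

[B]_eq = 0.1946 M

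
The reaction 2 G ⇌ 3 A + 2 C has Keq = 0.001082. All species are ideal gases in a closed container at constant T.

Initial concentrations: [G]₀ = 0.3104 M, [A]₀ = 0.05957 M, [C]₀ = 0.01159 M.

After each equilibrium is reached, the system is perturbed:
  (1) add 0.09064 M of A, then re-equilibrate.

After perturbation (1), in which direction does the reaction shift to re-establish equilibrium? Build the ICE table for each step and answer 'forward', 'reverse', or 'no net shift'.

Q₀ = 2.9472e-07 vs Keq = 0.001082 ⇒ Q<K, forward
Step 1:
                    G           A           C
  init         0.3104     0.05957     0.01159
  Δ          -0.08305      0.1246     0.08305
  eq           0.2274      0.1841     0.09464
  solve Keq expr → x = 0.04152; check Q = 0.001082
Then add 0.09064 M of A.
Step 2:
                    G           A           C
  init         0.2274      0.2748     0.09464
  Δ           0.02389    -0.03583    -0.02389
  eq           0.2512       0.239     0.07075
  solve Keq expr → x = -0.01194; check Q = 0.001082

Direction: reverse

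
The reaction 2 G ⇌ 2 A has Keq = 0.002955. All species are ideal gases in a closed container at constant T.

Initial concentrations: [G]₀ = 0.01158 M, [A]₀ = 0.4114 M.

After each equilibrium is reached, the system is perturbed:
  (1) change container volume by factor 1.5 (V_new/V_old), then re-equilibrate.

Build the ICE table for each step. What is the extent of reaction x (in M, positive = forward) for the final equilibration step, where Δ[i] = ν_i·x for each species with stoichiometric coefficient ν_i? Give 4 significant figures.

x = 0 M

Q₀ = 1262 vs Keq = 0.002955 ⇒ Q>K, reverse
Step 1:
                  G         A
  I         0.01158    0.4114
  C          0.3896   -0.3896
  E          0.4012   0.02181
  solve Keq expr → x = -0.1948; check Q = 0.002955
Then change container volume by factor 1.5 (V_new/V_old).
Step 2:
                  G         A
  I          0.2674   0.01454
  C               0         0
  E          0.2674   0.01454
  solve Keq expr → x = 0; check Q = 0.002955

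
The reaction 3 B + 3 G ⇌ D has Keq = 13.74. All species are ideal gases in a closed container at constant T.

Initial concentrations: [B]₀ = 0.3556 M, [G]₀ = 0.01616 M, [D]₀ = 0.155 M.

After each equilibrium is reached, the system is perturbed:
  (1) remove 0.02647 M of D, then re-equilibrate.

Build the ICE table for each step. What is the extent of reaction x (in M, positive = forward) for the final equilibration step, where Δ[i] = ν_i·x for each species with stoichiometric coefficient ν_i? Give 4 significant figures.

x = 0.00694 M

Q₀ = 8.1681e+05 vs Keq = 13.74 ⇒ Q>K, reverse
Step 1:
                    B           G           D
  Initial      0.3556     0.01616       0.155
  Change       0.2606      0.2606    -0.08686
  Equil        0.6162      0.2767     0.06814
  solve Keq expr → x = -0.08686; check Q = 13.74
Then remove 0.02647 M of D.
Step 2:
                    B           G           D
  Initial      0.6162      0.2767     0.04167
  Change     -0.02082    -0.02082     0.00694
  Equil        0.5954      0.2559     0.04861
  solve Keq expr → x = 0.00694; check Q = 13.74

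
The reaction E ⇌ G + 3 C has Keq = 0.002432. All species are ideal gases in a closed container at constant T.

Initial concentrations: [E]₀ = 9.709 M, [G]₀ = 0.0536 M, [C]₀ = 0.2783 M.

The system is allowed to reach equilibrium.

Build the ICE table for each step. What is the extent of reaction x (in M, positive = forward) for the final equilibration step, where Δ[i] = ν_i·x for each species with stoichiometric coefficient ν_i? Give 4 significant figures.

Q₀ = 1.1900e-04 vs Keq = 0.002432 ⇒ Q<K, forward
Step 1:
                    E           G           C
  I             9.709      0.0536      0.2783
  C           -0.0895      0.0895      0.2685
  E              9.62      0.1431      0.5468
  solve Keq expr → x = 0.0895; check Q = 0.002432

x = 0.0895 M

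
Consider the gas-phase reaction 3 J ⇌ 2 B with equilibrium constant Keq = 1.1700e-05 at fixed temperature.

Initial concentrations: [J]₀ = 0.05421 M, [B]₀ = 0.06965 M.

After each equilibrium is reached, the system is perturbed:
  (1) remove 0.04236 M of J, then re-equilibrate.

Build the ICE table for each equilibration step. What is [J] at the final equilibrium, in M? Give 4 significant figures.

[J]_eq = 0.1161 M

Q₀ = 30.45 vs Keq = 1.1700e-05 ⇒ Q>K, reverse
Step 1:
                    J           B
  I           0.05421     0.06965
  C            0.1042    -0.06943
  E            0.1584  2.1556e-04
  solve Keq expr → x = -0.03472; check Q = 1.1700e-05
Then remove 0.04236 M of J.
Step 2:
                    J           B
  I             0.116  2.1556e-04
  C        1.2031e-04 -8.0208e-05
  E            0.1161  1.3535e-04
  solve Keq expr → x = -4.0104e-05; check Q = 1.1700e-05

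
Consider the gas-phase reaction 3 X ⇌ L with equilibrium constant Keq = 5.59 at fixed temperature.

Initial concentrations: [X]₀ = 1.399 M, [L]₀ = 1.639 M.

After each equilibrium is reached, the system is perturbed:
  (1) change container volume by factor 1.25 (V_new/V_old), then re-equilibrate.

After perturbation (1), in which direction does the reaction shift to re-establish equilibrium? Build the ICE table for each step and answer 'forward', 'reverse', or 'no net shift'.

Q₀ = 0.5986 vs Keq = 5.59 ⇒ Q<K, forward
Step 1:
                   X          L
  init         1.399      1.639
  Δ          -0.7043     0.2348
  eq          0.6947      1.874
  solve Keq expr → x = 0.2348; check Q = 5.59
Then change container volume by factor 1.25 (V_new/V_old).
Step 2:
                   X          L
  init        0.5557      1.499
  Δ          0.08505   -0.02835
  eq          0.6408      1.471
  solve Keq expr → x = -0.02835; check Q = 5.59

Direction: reverse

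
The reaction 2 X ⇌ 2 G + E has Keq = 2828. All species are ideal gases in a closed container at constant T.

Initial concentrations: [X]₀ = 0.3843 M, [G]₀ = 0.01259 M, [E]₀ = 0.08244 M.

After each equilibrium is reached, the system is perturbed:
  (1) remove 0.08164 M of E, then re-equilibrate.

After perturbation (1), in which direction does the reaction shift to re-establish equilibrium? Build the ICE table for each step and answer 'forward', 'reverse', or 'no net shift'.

Direction: forward

Q₀ = 8.8481e-05 vs Keq = 2828 ⇒ Q<K, forward
Step 1:
                   X          G          E
  Initial     0.3843    0.01259    0.08244
  Change     -0.3804     0.3804     0.1902
  Equil     0.003859      0.393     0.2727
  solve Keq expr → x = 0.1902; check Q = 2828
Then remove 0.08164 M of E.
Step 2:
                   X          G          E
  Initial   0.003859      0.393      0.191
  Change  -6.2129e-04 6.2129e-04 3.1064e-04
  Equil     0.003238     0.3937     0.1913
  solve Keq expr → x = 3.1064e-04; check Q = 2828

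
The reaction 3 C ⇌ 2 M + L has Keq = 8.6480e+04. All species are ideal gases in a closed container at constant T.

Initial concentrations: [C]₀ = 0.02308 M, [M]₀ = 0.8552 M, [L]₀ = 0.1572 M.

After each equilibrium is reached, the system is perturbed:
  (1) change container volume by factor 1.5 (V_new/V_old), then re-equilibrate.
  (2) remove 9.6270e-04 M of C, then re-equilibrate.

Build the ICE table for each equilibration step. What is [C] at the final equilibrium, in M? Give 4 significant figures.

[C]_eq = 0.007425 M

Q₀ = 9351 vs Keq = 8.6480e+04 ⇒ Q<K, forward
Step 1:
                   C          M          L
  init       0.02308     0.8552     0.1572
  Δ         -0.01192   0.007949   0.003975
  eq         0.01116     0.8631     0.1612
  solve Keq expr → x = 0.003975; check Q = 8.6480e+04
Then change container volume by factor 1.5 (V_new/V_old).
Step 2:
                   C          M          L
  init      0.007437     0.5754     0.1074
  Δ                0          0          0
  eq        0.007437     0.5754     0.1074
  solve Keq expr → x = 0; check Q = 8.6480e+04
Then remove 9.6270e-04 M of C.
Step 3:
                   C          M          L
  init      0.006475     0.5754     0.1074
  Δ       9.4993e-04 -6.3329e-04 -3.1664e-04
  eq        0.007425     0.5748     0.1071
  solve Keq expr → x = -3.1664e-04; check Q = 8.6480e+04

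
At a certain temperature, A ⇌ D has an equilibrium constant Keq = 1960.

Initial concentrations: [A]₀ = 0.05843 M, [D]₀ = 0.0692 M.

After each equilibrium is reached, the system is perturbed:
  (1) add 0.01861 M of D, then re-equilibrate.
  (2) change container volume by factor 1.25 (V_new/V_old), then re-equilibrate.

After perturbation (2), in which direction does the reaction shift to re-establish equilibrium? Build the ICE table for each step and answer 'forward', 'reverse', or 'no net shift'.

Direction: no net shift

Q₀ = 1.184 vs Keq = 1960 ⇒ Q<K, forward
Step 1:
                   A          D
  init       0.05843     0.0692
  Δ         -0.05836    0.05836
  eq      6.5084e-05     0.1276
  solve Keq expr → x = 0.05836; check Q = 1960
Then add 0.01861 M of D.
Step 2:
                   A          D
  init    6.5084e-05     0.1462
  Δ       9.4901e-06 -9.4901e-06
  eq      7.4574e-05     0.1462
  solve Keq expr → x = -9.4901e-06; check Q = 1960
Then change container volume by factor 1.25 (V_new/V_old).
Step 3:
                   A          D
  init    5.9659e-05     0.1169
  Δ                0          0
  eq      5.9659e-05     0.1169
  solve Keq expr → x = 0; check Q = 1960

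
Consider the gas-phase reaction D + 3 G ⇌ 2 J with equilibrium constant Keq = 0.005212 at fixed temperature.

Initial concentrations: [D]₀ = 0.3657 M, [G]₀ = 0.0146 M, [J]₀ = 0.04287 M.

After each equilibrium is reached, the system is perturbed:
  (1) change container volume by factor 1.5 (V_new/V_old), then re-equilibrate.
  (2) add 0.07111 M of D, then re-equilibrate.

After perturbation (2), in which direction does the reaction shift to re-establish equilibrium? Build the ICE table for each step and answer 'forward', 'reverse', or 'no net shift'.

Direction: forward

Q₀ = 1615 vs Keq = 0.005212 ⇒ Q>K, reverse
Step 1:
                    D           G           J
  Initial      0.3657      0.0146     0.04287
  Change      0.02095     0.06285     -0.0419
  Equil        0.3867     0.07745  9.6766e-04
  solve Keq expr → x = -0.02095; check Q = 0.005212
Then change container volume by factor 1.5 (V_new/V_old).
Step 2:
                    D           G           J
  Initial      0.2578     0.05164  6.4511e-04
  Change   1.0549e-04  3.1648e-04 -2.1099e-04
  Equil        0.2579     0.05195  4.3412e-04
  solve Keq expr → x = -1.0549e-04; check Q = 0.005212
Then add 0.07111 M of D.
Step 3:
                    D           G           J
  Initial       0.329     0.05195  4.3412e-04
  Change  -2.7514e-05 -8.2541e-05  5.5027e-05
  Equil         0.329     0.05187  4.8915e-04
  solve Keq expr → x = 2.7514e-05; check Q = 0.005212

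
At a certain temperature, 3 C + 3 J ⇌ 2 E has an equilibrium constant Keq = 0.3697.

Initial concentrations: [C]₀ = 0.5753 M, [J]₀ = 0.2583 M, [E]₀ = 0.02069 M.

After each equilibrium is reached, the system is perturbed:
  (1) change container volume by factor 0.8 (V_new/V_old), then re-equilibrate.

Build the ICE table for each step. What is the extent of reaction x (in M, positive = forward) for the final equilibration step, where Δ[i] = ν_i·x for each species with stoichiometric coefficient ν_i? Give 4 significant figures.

Q₀ = 0.1305 vs Keq = 0.3697 ⇒ Q<K, forward
Step 1:
                  C         J         E
  init       0.5753    0.2583   0.02069
  Δ        -0.01491  -0.01491  0.009938
  eq         0.5604    0.2434   0.03063
  solve Keq expr → x = 0.004969; check Q = 0.3697
Then change container volume by factor 0.8 (V_new/V_old).
Step 2:
                  C         J         E
  init       0.7005    0.3042   0.03829
  Δ         -0.0201   -0.0201    0.0134
  eq         0.6804    0.2841   0.05168
  solve Keq expr → x = 0.0067; check Q = 0.3697

x = 0.0067 M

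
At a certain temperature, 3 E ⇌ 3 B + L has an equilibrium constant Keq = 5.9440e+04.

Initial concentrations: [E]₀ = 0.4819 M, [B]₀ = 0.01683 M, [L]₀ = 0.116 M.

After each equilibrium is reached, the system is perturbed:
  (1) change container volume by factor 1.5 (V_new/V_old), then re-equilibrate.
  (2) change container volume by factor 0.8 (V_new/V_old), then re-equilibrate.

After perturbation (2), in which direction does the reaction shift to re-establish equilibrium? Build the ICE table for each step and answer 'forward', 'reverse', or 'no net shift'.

Direction: reverse

Q₀ = 4.9413e-06 vs Keq = 5.9440e+04 ⇒ Q<K, forward
Step 1:
                    E           B           L
  I            0.4819     0.01683       0.116
  C           -0.4737      0.4737      0.1579
  E          0.008163      0.4906      0.2739
  solve Keq expr → x = 0.1579; check Q = 5.9440e+04
Then change container volume by factor 1.5 (V_new/V_old).
Step 2:
                    E           B           L
  I          0.005442       0.327      0.1826
  C       -6.7623e-04  6.7623e-04  2.2541e-04
  E          0.004766      0.3277      0.1828
  solve Keq expr → x = 2.2541e-04; check Q = 5.9440e+04
Then change container volume by factor 0.8 (V_new/V_old).
Step 3:
                    E           B           L
  I          0.005958      0.4097      0.2285
  C        4.5155e-04 -4.5155e-04 -1.5052e-04
  E          0.006409      0.4092      0.2284
  solve Keq expr → x = -1.5052e-04; check Q = 5.9440e+04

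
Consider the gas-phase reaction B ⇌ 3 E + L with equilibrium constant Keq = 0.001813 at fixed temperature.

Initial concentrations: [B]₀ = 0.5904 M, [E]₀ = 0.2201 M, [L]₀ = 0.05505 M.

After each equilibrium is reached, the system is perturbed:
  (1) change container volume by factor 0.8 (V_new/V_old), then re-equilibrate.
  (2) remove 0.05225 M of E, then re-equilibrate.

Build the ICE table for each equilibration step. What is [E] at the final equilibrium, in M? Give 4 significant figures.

Q₀ = 9.9419e-04 vs Keq = 0.001813 ⇒ Q<K, forward
Step 1:
                  B         E         L
  Initial    0.5904    0.2201   0.05505
  Change   -0.01063    0.0319   0.01063
  Equil      0.5798     0.252   0.06568
  solve Keq expr → x = 0.01063; check Q = 0.001813
Then change container volume by factor 0.8 (V_new/V_old).
Step 2:
                  B         E         L
  Initial    0.7247     0.315    0.0821
  Change    0.01469  -0.04408  -0.01469
  Equil      0.7394    0.2709   0.06741
  solve Keq expr → x = -0.01469; check Q = 0.001813
Then remove 0.05225 M of E.
Step 3:
                  B         E         L
  Initial    0.7394    0.2187   0.06741
  Change   -0.01211   0.03633   0.01211
  Equil      0.7273     0.255   0.07952
  solve Keq expr → x = 0.01211; check Q = 0.001813

[E]_eq = 0.255 M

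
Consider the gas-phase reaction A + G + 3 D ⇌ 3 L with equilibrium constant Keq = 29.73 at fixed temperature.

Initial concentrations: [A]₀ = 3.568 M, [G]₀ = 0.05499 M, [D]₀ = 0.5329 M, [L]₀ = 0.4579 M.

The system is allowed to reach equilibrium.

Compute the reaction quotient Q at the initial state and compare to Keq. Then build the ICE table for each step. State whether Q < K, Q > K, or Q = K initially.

Q₀ = 3.233 vs Keq = 29.73 ⇒ Q<K, forward
Step 1:
                   A          G          D          L
  I            3.568    0.05499     0.5329     0.4579
  C         -0.03406   -0.03406    -0.1022     0.1022
  E            3.534    0.02093     0.4307     0.5601
  solve Keq expr → x = 0.03406; check Q = 29.73

Q₀ = 3.233; Q < K (proceeds forward)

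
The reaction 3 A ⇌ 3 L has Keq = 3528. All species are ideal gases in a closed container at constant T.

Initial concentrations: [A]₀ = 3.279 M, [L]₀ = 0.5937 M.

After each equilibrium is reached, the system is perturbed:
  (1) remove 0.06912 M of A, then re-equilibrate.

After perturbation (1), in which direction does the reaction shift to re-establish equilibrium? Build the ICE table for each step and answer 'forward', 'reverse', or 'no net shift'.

Q₀ = 0.005936 vs Keq = 3528 ⇒ Q<K, forward
Step 1:
                   A          L
  Initial      3.279     0.5937
  Change       -3.04       3.04
  Equil       0.2387      3.634
  solve Keq expr → x = 1.013; check Q = 3528
Then remove 0.06912 M of A.
Step 2:
                   A          L
  Initial     0.1696      3.634
  Change     0.06486   -0.06486
  Equil       0.2345      3.569
  solve Keq expr → x = -0.02162; check Q = 3528

Direction: reverse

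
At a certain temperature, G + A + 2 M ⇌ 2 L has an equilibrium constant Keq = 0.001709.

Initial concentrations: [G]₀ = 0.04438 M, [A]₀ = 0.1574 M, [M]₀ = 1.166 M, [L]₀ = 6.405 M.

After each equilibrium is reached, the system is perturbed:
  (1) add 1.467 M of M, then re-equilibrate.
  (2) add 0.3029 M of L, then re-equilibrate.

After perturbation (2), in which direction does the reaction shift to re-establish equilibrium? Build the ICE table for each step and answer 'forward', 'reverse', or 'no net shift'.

Q₀ = 4320 vs Keq = 0.001709 ⇒ Q>K, reverse
Step 1:
                  G         A         M         L
  Initial   0.04438    0.1574     1.166     6.405
  Change      2.798     2.798     5.595    -5.595
  Equil       2.842     2.955     6.761      0.81
  solve Keq expr → x = -2.798; check Q = 0.001709
Then add 1.467 M of M.
Step 2:
                  G         A         M         L
  Initial     2.842     2.955     8.228      0.81
  Change   -0.06827  -0.06827   -0.1365    0.1365
  Equil       2.774     2.887     8.091    0.9465
  solve Keq expr → x = 0.06827; check Q = 0.001709
Then add 0.3029 M of L.
Step 3:
                  G         A         M         L
  Initial     2.774     2.887     8.091     1.249
  Change     0.1175    0.1175     0.235    -0.235
  Equil       2.891     3.004     8.326     1.014
  solve Keq expr → x = -0.1175; check Q = 0.001709

Direction: reverse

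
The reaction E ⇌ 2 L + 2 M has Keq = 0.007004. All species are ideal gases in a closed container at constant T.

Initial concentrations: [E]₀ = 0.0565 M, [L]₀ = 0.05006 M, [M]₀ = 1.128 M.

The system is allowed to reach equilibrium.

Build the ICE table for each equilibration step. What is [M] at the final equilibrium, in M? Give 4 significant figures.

[M]_eq = 1.098 M

Q₀ = 0.05644 vs Keq = 0.007004 ⇒ Q>K, reverse
Step 1:
                   E          L          M
  Initial     0.0565    0.05006      1.128
  Change     0.01485   -0.02971   -0.02971
  Equil      0.07135    0.02035      1.098
  solve Keq expr → x = -0.01485; check Q = 0.007004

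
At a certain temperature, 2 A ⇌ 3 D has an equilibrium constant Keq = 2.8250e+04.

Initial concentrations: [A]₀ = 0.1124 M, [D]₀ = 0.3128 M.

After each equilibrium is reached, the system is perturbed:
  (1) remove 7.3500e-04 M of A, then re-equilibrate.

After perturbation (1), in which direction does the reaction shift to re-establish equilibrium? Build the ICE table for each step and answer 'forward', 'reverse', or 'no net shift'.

Direction: reverse

Q₀ = 2.423 vs Keq = 2.8250e+04 ⇒ Q<K, forward
Step 1:
                   A          D
  I           0.1124     0.3128
  C          -0.1104     0.1656
  E         0.001969     0.4784
  solve Keq expr → x = 0.05522; check Q = 2.8250e+04
Then remove 7.3500e-04 M of A.
Step 2:
                   A          D
  I         0.001234     0.4784
  C       7.2826e-04  -0.001092
  E         0.001962     0.4774
  solve Keq expr → x = -3.6413e-04; check Q = 2.8250e+04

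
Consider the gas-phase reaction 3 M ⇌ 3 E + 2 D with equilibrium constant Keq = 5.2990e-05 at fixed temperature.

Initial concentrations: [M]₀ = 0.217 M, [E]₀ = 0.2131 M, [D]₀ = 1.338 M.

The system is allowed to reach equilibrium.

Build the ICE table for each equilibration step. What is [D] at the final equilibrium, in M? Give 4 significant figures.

[D]_eq = 1.205 M

Q₀ = 1.695 vs Keq = 5.2990e-05 ⇒ Q>K, reverse
Step 1:
                   M          E          D
  I            0.217     0.2131      1.338
  C           0.1993    -0.1993    -0.1329
  E           0.4163    0.01381      1.205
  solve Keq expr → x = -0.06643; check Q = 5.2990e-05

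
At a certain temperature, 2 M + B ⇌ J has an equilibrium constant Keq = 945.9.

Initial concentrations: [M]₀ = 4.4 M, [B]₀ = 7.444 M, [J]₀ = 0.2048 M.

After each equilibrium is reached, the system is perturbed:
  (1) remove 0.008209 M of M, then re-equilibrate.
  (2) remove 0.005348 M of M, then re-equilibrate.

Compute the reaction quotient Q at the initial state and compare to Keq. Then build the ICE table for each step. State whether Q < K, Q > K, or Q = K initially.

Q₀ = 0.001421 vs Keq = 945.9 ⇒ Q<K, forward
Step 1:
                  M         B         J
  Initial       4.4     7.444    0.2048
  Change     -4.378    -2.189     2.189
  Equil     0.02195     5.255     2.394
  solve Keq expr → x = 2.189; check Q = 945.9
Then remove 0.008209 M of M.
Step 2:
                  M         B         J
  Initial   0.01374     5.255     2.394
  Change   0.008182  0.004091 -0.004091
  Equil     0.02192     5.259      2.39
  solve Keq expr → x = -0.004091; check Q = 945.9
Then remove 0.005348 M of M.
Step 3:
                  M         B         J
  Initial   0.01657     5.259      2.39
  Change    0.00533  0.002665 -0.002665
  Equil      0.0219     5.262     2.387
  solve Keq expr → x = -0.002665; check Q = 945.9

Q₀ = 0.001421; Q < K (proceeds forward)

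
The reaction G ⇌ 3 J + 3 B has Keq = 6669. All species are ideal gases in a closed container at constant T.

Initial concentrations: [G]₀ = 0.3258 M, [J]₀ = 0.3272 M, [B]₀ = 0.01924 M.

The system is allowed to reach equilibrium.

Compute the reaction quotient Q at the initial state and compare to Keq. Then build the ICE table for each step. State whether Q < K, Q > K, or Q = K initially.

Q₀ = 7.6578e-07; Q < K (proceeds forward)

Q₀ = 7.6578e-07 vs Keq = 6669 ⇒ Q<K, forward
Step 1:
                    G           J           B
  init         0.3258      0.3272     0.01924
  Δ           -0.3255      0.9764      0.9764
  eq       3.2788e-04       1.304      0.9957
  solve Keq expr → x = 0.3255; check Q = 6669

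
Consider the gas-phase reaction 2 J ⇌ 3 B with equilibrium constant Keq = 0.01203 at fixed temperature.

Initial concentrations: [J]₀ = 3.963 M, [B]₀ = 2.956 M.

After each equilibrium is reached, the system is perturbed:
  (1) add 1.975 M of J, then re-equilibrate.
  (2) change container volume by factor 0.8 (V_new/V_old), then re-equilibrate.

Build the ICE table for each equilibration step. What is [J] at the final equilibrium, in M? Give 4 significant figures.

Q₀ = 1.645 vs Keq = 0.01203 ⇒ Q>K, reverse
Step 1:
                    J           B
  I             3.963       2.956
  C             1.497      -2.246
  E              5.46      0.7105
  solve Keq expr → x = -0.7485; check Q = 0.01203
Then add 1.975 M of J.
Step 2:
                    J           B
  I             7.435      0.7105
  C           -0.1029      0.1543
  E             7.332      0.8648
  solve Keq expr → x = 0.05144; check Q = 0.01203
Then change container volume by factor 0.8 (V_new/V_old).
Step 3:
                    J           B
  I             9.165       1.081
  C           0.04926    -0.07389
  E             9.214       1.007
  solve Keq expr → x = -0.02463; check Q = 0.01203

[J]_eq = 9.214 M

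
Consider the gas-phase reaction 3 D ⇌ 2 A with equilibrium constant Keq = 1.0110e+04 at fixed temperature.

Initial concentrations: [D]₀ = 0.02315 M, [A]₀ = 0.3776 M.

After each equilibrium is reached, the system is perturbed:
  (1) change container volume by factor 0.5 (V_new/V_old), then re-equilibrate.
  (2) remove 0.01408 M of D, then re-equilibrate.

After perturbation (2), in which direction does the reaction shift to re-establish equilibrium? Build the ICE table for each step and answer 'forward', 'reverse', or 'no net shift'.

Q₀ = 1.1492e+04 vs Keq = 1.0110e+04 ⇒ Q>K, reverse
Step 1:
                  D         A
  init      0.02315    0.3776
  Δ       9.8246e-04 -6.5497e-04
  eq        0.02413    0.3769
  solve Keq expr → x = -3.2749e-04; check Q = 1.0110e+04
Then change container volume by factor 0.5 (V_new/V_old).
Step 2:
                  D         A
  init      0.04826    0.7539
  Δ       -0.009737  0.006492
  eq        0.03853    0.7604
  solve Keq expr → x = 0.003246; check Q = 1.0110e+04
Then remove 0.01408 M of D.
Step 3:
                  D         A
  init      0.02445    0.7604
  Δ         0.01377  -0.00918
  eq        0.03822    0.7512
  solve Keq expr → x = -0.00459; check Q = 1.0110e+04

Direction: reverse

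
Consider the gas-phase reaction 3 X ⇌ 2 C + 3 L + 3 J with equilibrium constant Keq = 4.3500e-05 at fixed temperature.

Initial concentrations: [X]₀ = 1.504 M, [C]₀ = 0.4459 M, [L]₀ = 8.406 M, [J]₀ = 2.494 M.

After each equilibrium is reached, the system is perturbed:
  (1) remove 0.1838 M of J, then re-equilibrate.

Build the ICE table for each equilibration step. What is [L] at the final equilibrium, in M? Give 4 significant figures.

[L]_eq = 7.738 M

Q₀ = 538.5 vs Keq = 4.3500e-05 ⇒ Q>K, reverse
Step 1:
                    X           C           L           J
  I             1.504      0.4459       8.406       2.494
  C            0.6683     -0.4455     -0.6683     -0.6683
  E             2.172  3.9767e-04       7.738       1.826
  solve Keq expr → x = -0.2228; check Q = 4.3500e-05
Then remove 0.1838 M of J.
Step 2:
                    X           C           L           J
  I             2.172  3.9767e-04       7.738       1.642
  C       -1.0278e-04  6.8523e-05  1.0278e-04  1.0278e-04
  E             2.172  4.6620e-04       7.738       1.642
  solve Keq expr → x = 3.4261e-05; check Q = 4.3500e-05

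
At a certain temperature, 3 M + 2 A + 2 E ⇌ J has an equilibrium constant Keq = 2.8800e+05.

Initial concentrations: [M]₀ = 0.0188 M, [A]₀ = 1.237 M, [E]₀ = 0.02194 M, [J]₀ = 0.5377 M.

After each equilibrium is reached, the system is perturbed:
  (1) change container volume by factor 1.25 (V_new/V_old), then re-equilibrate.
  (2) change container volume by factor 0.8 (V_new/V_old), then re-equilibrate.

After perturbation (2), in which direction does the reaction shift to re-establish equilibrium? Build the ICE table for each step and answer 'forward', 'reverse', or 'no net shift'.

Q₀ = 1.0986e+08 vs Keq = 2.8800e+05 ⇒ Q>K, reverse
Step 1:
                    M           A           E           J
  Initial      0.0188       1.237     0.02194      0.5377
  Change      0.05174     0.03449     0.03449    -0.01725
  Equil       0.07054       1.271     0.05643      0.5205
  solve Keq expr → x = -0.01725; check Q = 2.8800e+05
Then change container volume by factor 1.25 (V_new/V_old).
Step 2:
                    M           A           E           J
  Initial     0.05643       1.017     0.04515      0.4164
  Change      0.01798     0.01199     0.01199   -0.005995
  Equil       0.07442       1.029     0.05714      0.4104
  solve Keq expr → x = -0.005995; check Q = 2.8800e+05
Then change container volume by factor 0.8 (V_new/V_old).
Step 3:
                    M           A           E           J
  Initial     0.09302       1.286     0.07142       0.513
  Change     -0.02248    -0.01499    -0.01499    0.007493
  Equil       0.07054       1.271     0.05643      0.5205
  solve Keq expr → x = 0.007493; check Q = 2.8800e+05

Direction: forward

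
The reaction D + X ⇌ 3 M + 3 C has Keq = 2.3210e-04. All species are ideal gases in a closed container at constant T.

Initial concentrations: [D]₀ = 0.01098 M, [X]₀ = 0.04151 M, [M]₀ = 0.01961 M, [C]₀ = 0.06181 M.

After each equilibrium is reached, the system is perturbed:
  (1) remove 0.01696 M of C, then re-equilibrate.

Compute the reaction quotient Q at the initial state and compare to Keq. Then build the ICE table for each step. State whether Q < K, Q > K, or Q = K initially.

Q₀ = 3.9071e-06 vs Keq = 2.3210e-04 ⇒ Q<K, forward
Step 1:
                  D         X         M         C
  I         0.01098   0.04151   0.01961   0.06181
  C       -0.006708 -0.006708   0.02012   0.02012
  E        0.004272    0.0348   0.03973   0.08193
  solve Keq expr → x = 0.006708; check Q = 2.3210e-04
Then remove 0.01696 M of C.
Step 2:
                  D         X         M         C
  I        0.004272    0.0348   0.03973   0.06497
  C       -0.001068 -0.001068  0.003203  0.003203
  E        0.003204   0.03373   0.04294   0.06818
  solve Keq expr → x = 0.001068; check Q = 2.3210e-04

Q₀ = 3.9071e-06; Q < K (proceeds forward)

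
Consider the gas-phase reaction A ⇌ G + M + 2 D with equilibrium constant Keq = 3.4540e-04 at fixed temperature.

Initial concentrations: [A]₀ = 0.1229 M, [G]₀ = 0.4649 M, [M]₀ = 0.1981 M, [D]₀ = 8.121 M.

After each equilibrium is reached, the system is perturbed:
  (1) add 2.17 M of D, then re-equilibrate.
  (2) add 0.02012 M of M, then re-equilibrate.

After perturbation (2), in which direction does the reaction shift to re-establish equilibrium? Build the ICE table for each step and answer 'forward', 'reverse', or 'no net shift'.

Q₀ = 49.42 vs Keq = 3.4540e-04 ⇒ Q>K, reverse
Step 1:
                   A          G          M          D
  init        0.1229     0.4649     0.1981      8.121
  Δ           0.1981    -0.1981    -0.1981    -0.3962
  eq           0.321     0.2668 6.9638e-06      7.725
  solve Keq expr → x = -0.1981; check Q = 3.4540e-04
Then add 2.17 M of D.
Step 2:
                   A          G          M          D
  init         0.321     0.2668 6.9638e-06      9.895
  Δ       2.7194e-06 -2.7194e-06 -2.7194e-06 -5.4388e-06
  eq           0.321     0.2668 4.2444e-06      9.895
  solve Keq expr → x = -2.7194e-06; check Q = 3.4540e-04
Then add 0.02012 M of M.
Step 3:
                   A          G          M          D
  init         0.321     0.2668    0.02012      9.895
  Δ          0.02012   -0.02012   -0.02012   -0.04024
  eq          0.3411     0.2467 4.9182e-06      9.855
  solve Keq expr → x = -0.02012; check Q = 3.4540e-04

Direction: reverse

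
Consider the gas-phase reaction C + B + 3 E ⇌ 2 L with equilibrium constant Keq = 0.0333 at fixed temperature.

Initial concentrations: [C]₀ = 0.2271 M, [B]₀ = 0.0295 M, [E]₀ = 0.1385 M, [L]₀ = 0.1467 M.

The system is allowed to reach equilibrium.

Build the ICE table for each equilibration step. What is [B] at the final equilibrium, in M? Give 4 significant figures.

[B]_eq = 0.09962 M

Q₀ = 1209 vs Keq = 0.0333 ⇒ Q>K, reverse
Step 1:
                  C         B         E         L
  init       0.2271    0.0295    0.1385    0.1467
  Δ         0.07012   0.07012    0.2103   -0.1402
  eq         0.2972   0.09962    0.3488   0.00647
  solve Keq expr → x = -0.07012; check Q = 0.0333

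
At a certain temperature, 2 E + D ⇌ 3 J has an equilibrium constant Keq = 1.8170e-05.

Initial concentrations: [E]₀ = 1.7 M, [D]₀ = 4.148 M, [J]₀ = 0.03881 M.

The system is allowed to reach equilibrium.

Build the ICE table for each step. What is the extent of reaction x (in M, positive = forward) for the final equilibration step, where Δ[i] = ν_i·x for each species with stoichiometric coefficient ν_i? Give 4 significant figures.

Q₀ = 4.8763e-06 vs Keq = 1.8170e-05 ⇒ Q<K, forward
Step 1:
                  E         D         J
  I             1.7     4.148   0.03881
  C          -0.014 -0.006998   0.02099
  E           1.686     4.141    0.0598
  solve Keq expr → x = 0.006998; check Q = 1.8170e-05

x = 0.006998 M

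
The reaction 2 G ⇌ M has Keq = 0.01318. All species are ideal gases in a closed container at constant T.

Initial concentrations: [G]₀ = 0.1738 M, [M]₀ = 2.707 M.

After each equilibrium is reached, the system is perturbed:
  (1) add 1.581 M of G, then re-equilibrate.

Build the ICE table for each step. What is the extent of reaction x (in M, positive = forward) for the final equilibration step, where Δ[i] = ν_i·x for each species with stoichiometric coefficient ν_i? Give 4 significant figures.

x = 0.1791 M

Q₀ = 89.62 vs Keq = 0.01318 ⇒ Q>K, reverse
Step 1:
                   G          M
  init        0.1738      2.707
  Δ             4.77     -2.385
  eq           4.944     0.3221
  solve Keq expr → x = -2.385; check Q = 0.01318
Then add 1.581 M of G.
Step 2:
                   G          M
  init         6.525     0.3221
  Δ          -0.3581     0.1791
  eq           6.166     0.5012
  solve Keq expr → x = 0.1791; check Q = 0.01318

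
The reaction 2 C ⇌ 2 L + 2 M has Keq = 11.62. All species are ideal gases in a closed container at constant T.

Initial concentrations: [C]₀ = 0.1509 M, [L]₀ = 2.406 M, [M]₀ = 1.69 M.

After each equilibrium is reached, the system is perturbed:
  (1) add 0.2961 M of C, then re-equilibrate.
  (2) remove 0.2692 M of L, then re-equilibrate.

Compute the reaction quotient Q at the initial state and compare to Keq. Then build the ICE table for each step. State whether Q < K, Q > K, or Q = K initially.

Q₀ = 726.1 vs Keq = 11.62 ⇒ Q>K, reverse
Step 1:
                  C         L         M
  Initial    0.1509     2.406      1.69
  Change     0.5076   -0.5076   -0.5076
  Equil      0.6585     1.898     1.182
  solve Keq expr → x = -0.2538; check Q = 11.62
Then add 0.2961 M of C.
Step 2:
                  C         L         M
  Initial    0.9546     1.898     1.182
  Change     -0.152     0.152     0.152
  Equil      0.8026      2.05     1.334
  solve Keq expr → x = 0.07599; check Q = 11.62
Then remove 0.2692 M of L.
Step 3:
                  C         L         M
  Initial    0.8026     1.781     1.334
  Change    -0.0546    0.0546    0.0546
  Equil       0.748     1.836     1.389
  solve Keq expr → x = 0.0273; check Q = 11.62

Q₀ = 726.1; Q > K (proceeds reverse)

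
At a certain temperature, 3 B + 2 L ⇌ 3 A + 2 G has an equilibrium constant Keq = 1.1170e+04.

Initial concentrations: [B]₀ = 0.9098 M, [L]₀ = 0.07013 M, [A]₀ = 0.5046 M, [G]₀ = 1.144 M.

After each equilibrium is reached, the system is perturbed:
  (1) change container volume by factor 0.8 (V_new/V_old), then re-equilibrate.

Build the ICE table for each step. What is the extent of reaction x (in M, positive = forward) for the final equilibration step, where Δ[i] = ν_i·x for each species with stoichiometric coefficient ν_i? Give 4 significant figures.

Q₀ = 45.4 vs Keq = 1.1170e+04 ⇒ Q<K, forward
Step 1:
                  B         L         A         G
  I          0.9098   0.07013    0.5046     1.144
  C        -0.09441  -0.06294   0.09441   0.06294
  E          0.8154  0.007191     0.599     1.207
  solve Keq expr → x = 0.03147; check Q = 1.1170e+04
Then change container volume by factor 0.8 (V_new/V_old).
Step 2:
                  B         L         A         G
  I           1.019  0.008988    0.7488     1.509
  C               0         0         0         0
  E           1.019  0.008988    0.7488     1.509
  solve Keq expr → x = 0; check Q = 1.1170e+04

x = 0 M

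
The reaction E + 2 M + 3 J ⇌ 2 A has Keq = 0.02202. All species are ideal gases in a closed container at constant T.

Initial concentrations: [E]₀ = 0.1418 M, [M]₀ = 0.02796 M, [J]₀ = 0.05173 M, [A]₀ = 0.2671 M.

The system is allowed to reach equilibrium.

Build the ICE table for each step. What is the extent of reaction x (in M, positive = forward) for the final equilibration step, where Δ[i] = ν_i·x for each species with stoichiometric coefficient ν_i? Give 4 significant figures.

Q₀ = 4.6491e+06 vs Keq = 0.02202 ⇒ Q>K, reverse
Step 1:
                  E         M         J         A
  Initial    0.1418   0.02796   0.05173    0.2671
  Change     0.1303    0.2605    0.3908   -0.2605
  Equil      0.2721    0.2885    0.4425  0.006573
  solve Keq expr → x = -0.1303; check Q = 0.02202

x = -0.1303 M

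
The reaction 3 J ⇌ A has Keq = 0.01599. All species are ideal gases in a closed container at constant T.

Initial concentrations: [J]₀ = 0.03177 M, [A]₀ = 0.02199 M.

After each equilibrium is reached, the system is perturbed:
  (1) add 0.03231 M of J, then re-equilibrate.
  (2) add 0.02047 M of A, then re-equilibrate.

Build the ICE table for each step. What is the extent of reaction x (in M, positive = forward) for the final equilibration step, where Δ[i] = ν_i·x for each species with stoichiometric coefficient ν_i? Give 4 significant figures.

Q₀ = 685.8 vs Keq = 0.01599 ⇒ Q>K, reverse
Step 1:
                   J          A
  Initial    0.03177    0.02199
  Change     0.06593   -0.02198
  Equil       0.0977 1.4910e-05
  solve Keq expr → x = -0.02198; check Q = 0.01599
Then add 0.03231 M of J.
Step 2:
                   J          A
  Initial       0.13 1.4910e-05
  Change  -6.0527e-05 2.0176e-05
  Equil       0.1299 3.5085e-05
  solve Keq expr → x = 2.0176e-05; check Q = 0.01599
Then add 0.02047 M of A.
Step 3:
                   J          A
  Initial     0.1299    0.02051
  Change     0.06118   -0.02039
  Equil       0.1911 1.1164e-04
  solve Keq expr → x = -0.02039; check Q = 0.01599

x = -0.02039 M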